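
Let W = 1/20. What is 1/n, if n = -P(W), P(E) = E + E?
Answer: -10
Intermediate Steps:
W = 1/20 ≈ 0.050000
P(E) = 2*E
n = -⅒ (n = -2/20 = -1*⅒ = -⅒ ≈ -0.10000)
1/n = 1/(-⅒) = -10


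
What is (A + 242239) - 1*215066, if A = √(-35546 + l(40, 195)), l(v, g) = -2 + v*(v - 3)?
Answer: 27173 + 2*I*√8517 ≈ 27173.0 + 184.58*I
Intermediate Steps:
l(v, g) = -2 + v*(-3 + v)
A = 2*I*√8517 (A = √(-35546 + (-2 + 40² - 3*40)) = √(-35546 + (-2 + 1600 - 120)) = √(-35546 + 1478) = √(-34068) = 2*I*√8517 ≈ 184.58*I)
(A + 242239) - 1*215066 = (2*I*√8517 + 242239) - 1*215066 = (242239 + 2*I*√8517) - 215066 = 27173 + 2*I*√8517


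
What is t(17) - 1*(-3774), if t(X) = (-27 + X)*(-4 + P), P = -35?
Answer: 4164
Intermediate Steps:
t(X) = 1053 - 39*X (t(X) = (-27 + X)*(-4 - 35) = (-27 + X)*(-39) = 1053 - 39*X)
t(17) - 1*(-3774) = (1053 - 39*17) - 1*(-3774) = (1053 - 663) + 3774 = 390 + 3774 = 4164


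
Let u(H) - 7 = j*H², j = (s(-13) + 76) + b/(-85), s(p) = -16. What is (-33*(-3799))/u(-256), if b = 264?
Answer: 10656195/316932691 ≈ 0.033623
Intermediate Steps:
j = 4836/85 (j = (-16 + 76) + 264/(-85) = 60 + 264*(-1/85) = 60 - 264/85 = 4836/85 ≈ 56.894)
u(H) = 7 + 4836*H²/85
(-33*(-3799))/u(-256) = (-33*(-3799))/(7 + (4836/85)*(-256)²) = 125367/(7 + (4836/85)*65536) = 125367/(7 + 316932096/85) = 125367/(316932691/85) = 125367*(85/316932691) = 10656195/316932691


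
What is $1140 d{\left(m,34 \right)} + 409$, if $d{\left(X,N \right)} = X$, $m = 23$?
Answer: $26629$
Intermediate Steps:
$1140 d{\left(m,34 \right)} + 409 = 1140 \cdot 23 + 409 = 26220 + 409 = 26629$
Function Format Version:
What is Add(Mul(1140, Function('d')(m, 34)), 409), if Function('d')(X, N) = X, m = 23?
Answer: 26629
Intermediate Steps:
Add(Mul(1140, Function('d')(m, 34)), 409) = Add(Mul(1140, 23), 409) = Add(26220, 409) = 26629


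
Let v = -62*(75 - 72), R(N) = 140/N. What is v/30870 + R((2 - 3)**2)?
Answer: 720269/5145 ≈ 139.99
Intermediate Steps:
v = -186 (v = -62*3 = -186)
v/30870 + R((2 - 3)**2) = -186/30870 + 140/((2 - 3)**2) = -186*1/30870 + 140/((-1)**2) = -31/5145 + 140/1 = -31/5145 + 140*1 = -31/5145 + 140 = 720269/5145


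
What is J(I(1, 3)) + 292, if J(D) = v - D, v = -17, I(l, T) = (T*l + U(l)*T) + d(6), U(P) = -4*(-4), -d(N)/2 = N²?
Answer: 296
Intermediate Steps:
d(N) = -2*N²
U(P) = 16
I(l, T) = -72 + 16*T + T*l (I(l, T) = (T*l + 16*T) - 2*6² = (16*T + T*l) - 2*36 = (16*T + T*l) - 72 = -72 + 16*T + T*l)
J(D) = -17 - D
J(I(1, 3)) + 292 = (-17 - (-72 + 16*3 + 3*1)) + 292 = (-17 - (-72 + 48 + 3)) + 292 = (-17 - 1*(-21)) + 292 = (-17 + 21) + 292 = 4 + 292 = 296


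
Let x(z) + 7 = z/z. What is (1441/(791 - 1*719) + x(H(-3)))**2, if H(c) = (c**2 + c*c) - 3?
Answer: 1018081/5184 ≈ 196.39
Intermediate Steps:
H(c) = -3 + 2*c**2 (H(c) = (c**2 + c**2) - 3 = 2*c**2 - 3 = -3 + 2*c**2)
x(z) = -6 (x(z) = -7 + z/z = -7 + 1 = -6)
(1441/(791 - 1*719) + x(H(-3)))**2 = (1441/(791 - 1*719) - 6)**2 = (1441/(791 - 719) - 6)**2 = (1441/72 - 6)**2 = (1009/72)**2 = 1018081/5184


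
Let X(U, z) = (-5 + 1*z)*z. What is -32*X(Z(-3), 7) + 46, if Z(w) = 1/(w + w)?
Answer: -402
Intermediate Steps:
Z(w) = 1/(2*w)
X(U, z) = z*(-5 + z) (X(U, z) = (-5 + z)*z = z*(-5 + z))
-32*X(Z(-3), 7) + 46 = -224*(-5 + 7) + 46 = -224*2 + 46 = -32*14 + 46 = -448 + 46 = -402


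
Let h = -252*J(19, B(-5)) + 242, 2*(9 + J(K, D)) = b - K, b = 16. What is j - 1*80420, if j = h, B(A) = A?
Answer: -77532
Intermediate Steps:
J(K, D) = -1 - K/2 (J(K, D) = -9 + (16 - K)/2 = -9 + (8 - K/2) = -1 - K/2)
h = 2888 (h = -252*(-1 - 1/2*19) + 242 = -252*(-1 - 19/2) + 242 = -252*(-21/2) + 242 = 2646 + 242 = 2888)
j = 2888
j - 1*80420 = 2888 - 1*80420 = 2888 - 80420 = -77532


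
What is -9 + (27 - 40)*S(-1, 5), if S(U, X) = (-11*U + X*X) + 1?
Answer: -490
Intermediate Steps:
S(U, X) = 1 + X**2 - 11*U (S(U, X) = (-11*U + X**2) + 1 = (X**2 - 11*U) + 1 = 1 + X**2 - 11*U)
-9 + (27 - 40)*S(-1, 5) = -9 + (27 - 40)*(1 + 5**2 - 11*(-1)) = -9 - 13*(1 + 25 + 11) = -9 - 13*37 = -9 - 481 = -490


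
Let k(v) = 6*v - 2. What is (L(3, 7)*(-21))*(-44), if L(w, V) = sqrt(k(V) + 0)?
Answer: 1848*sqrt(10) ≈ 5843.9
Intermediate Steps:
k(v) = -2 + 6*v
L(w, V) = sqrt(-2 + 6*V) (L(w, V) = sqrt((-2 + 6*V) + 0) = sqrt(-2 + 6*V))
(L(3, 7)*(-21))*(-44) = (sqrt(-2 + 6*7)*(-21))*(-44) = (sqrt(-2 + 42)*(-21))*(-44) = (sqrt(40)*(-21))*(-44) = ((2*sqrt(10))*(-21))*(-44) = -42*sqrt(10)*(-44) = 1848*sqrt(10)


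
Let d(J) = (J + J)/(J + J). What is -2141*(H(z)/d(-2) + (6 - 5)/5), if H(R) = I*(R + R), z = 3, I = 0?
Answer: -2141/5 ≈ -428.20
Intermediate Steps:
d(J) = 1 (d(J) = (2*J)/((2*J)) = (2*J)*(1/(2*J)) = 1)
H(R) = 0 (H(R) = 0*(R + R) = 0*(2*R) = 0)
-2141*(H(z)/d(-2) + (6 - 5)/5) = -2141*(0/1 + (6 - 5)/5) = -2141*(0*1 + 1*(⅕)) = -2141*(0 + ⅕) = -2141*⅕ = -2141/5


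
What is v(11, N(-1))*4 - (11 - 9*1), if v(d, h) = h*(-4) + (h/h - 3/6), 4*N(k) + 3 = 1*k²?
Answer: 8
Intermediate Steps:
N(k) = -¾ + k²/4 (N(k) = -¾ + (1*k²)/4 = -¾ + k²/4)
v(d, h) = ½ - 4*h (v(d, h) = -4*h + (1 - 3*⅙) = -4*h + (1 - ½) = -4*h + ½ = ½ - 4*h)
v(11, N(-1))*4 - (11 - 9*1) = (½ - 4*(-¾ + (¼)*(-1)²))*4 - (11 - 9*1) = (½ - 4*(-¾ + (¼)*1))*4 - (11 - 9) = (½ - 4*(-¾ + ¼))*4 - 1*2 = (½ - 4*(-½))*4 - 2 = (½ + 2)*4 - 2 = (5/2)*4 - 2 = 10 - 2 = 8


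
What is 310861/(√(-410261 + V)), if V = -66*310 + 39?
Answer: -310861*I*√430682/430682 ≈ -473.68*I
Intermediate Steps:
V = -20421 (V = -20460 + 39 = -20421)
310861/(√(-410261 + V)) = 310861/(√(-410261 - 20421)) = 310861/(√(-430682)) = 310861/((I*√430682)) = 310861*(-I*√430682/430682) = -310861*I*√430682/430682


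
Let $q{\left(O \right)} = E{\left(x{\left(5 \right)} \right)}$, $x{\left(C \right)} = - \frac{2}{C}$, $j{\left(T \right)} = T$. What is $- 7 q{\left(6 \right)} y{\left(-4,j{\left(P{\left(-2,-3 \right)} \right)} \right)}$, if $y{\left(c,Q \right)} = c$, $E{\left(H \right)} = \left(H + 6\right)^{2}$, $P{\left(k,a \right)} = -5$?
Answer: $\frac{21952}{25} \approx 878.08$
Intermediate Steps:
$E{\left(H \right)} = \left(6 + H\right)^{2}$
$q{\left(O \right)} = \frac{784}{25}$ ($q{\left(O \right)} = \left(6 - \frac{2}{5}\right)^{2} = \left(\frac{28}{5}\right)^{2} = \frac{784}{25}$)
$- 7 q{\left(6 \right)} y{\left(-4,j{\left(P{\left(-2,-3 \right)} \right)} \right)} = \left(-7\right) \frac{784}{25} \left(-4\right) = \left(- \frac{5488}{25}\right) \left(-4\right) = \frac{21952}{25}$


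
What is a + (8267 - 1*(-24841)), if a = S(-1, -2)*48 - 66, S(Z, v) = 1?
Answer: 33090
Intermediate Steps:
a = -18 (a = 1*48 - 66 = 48 - 66 = -18)
a + (8267 - 1*(-24841)) = -18 + (8267 - 1*(-24841)) = -18 + (8267 + 24841) = -18 + 33108 = 33090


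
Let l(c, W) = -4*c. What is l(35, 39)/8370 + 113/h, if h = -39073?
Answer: -641603/32704101 ≈ -0.019618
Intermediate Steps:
l(35, 39)/8370 + 113/h = -4*35/8370 + 113/(-39073) = -140*1/8370 + 113*(-1/39073) = -14/837 - 113/39073 = -641603/32704101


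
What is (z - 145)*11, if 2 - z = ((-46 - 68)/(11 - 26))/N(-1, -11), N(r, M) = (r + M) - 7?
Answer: -7843/5 ≈ -1568.6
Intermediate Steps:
N(r, M) = -7 + M + r (N(r, M) = (M + r) - 7 = -7 + M + r)
z = 12/5 (z = 2 - (-46 - 68)/(11 - 26)/(-7 - 11 - 1) = 2 - (-114/(-15))/(-19) = 2 - (-114*(-1/15))*(-1)/19 = 2 - 38*(-1)/(5*19) = 2 - 1*(-⅖) = 2 + ⅖ = 12/5 ≈ 2.4000)
(z - 145)*11 = (12/5 - 145)*11 = -713/5*11 = -7843/5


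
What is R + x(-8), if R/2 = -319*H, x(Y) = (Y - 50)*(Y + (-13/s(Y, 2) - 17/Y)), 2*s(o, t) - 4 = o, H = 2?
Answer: -5249/4 ≈ -1312.3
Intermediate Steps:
s(o, t) = 2 + o/2
x(Y) = (-50 + Y)*(Y - 17/Y - 13/(2 + Y/2)) (x(Y) = (Y - 50)*(Y + (-13/(2 + Y/2) - 17/Y)) = (-50 + Y)*(Y + (-17/Y - 13/(2 + Y/2))) = (-50 + Y)*(Y - 17/Y - 13/(2 + Y/2)))
R = -1276 (R = 2*(-319*2) = 2*(-638) = -1276)
R + x(-8) = -1276 + (3400 + (-8)⁴ - 243*(-8)² - 46*(-8)³ + 2082*(-8))/((-8)*(4 - 8)) = -1276 - ⅛*(3400 + 4096 - 243*64 - 46*(-512) - 16656)/(-4) = -1276 - ⅛*(-¼)*(3400 + 4096 - 15552 + 23552 - 16656) = -1276 - ⅛*(-¼)*(-1160) = -1276 - 145/4 = -5249/4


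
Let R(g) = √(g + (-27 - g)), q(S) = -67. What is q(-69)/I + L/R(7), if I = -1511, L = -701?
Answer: 67/1511 + 701*I*√3/9 ≈ 0.044342 + 134.91*I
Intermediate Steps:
R(g) = 3*I*√3 (R(g) = √(-27) = 3*I*√3)
q(-69)/I + L/R(7) = -67/(-1511) - 701*(-I*√3/9) = -67*(-1/1511) - (-701)*I*√3/9 = 67/1511 + 701*I*√3/9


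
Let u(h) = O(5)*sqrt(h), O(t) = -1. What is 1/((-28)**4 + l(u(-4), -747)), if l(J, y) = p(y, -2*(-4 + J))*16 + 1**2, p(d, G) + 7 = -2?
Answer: 1/614513 ≈ 1.6273e-6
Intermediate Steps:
p(d, G) = -9 (p(d, G) = -7 - 2 = -9)
u(h) = -sqrt(h)
l(J, y) = -143 (l(J, y) = -9*16 + 1**2 = -144 + 1 = -143)
1/((-28)**4 + l(u(-4), -747)) = 1/((-28)**4 - 143) = 1/(614656 - 143) = 1/614513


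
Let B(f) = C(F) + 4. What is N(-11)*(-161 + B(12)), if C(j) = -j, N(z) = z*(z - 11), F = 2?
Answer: -38478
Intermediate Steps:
N(z) = z*(-11 + z)
B(f) = 2 (B(f) = -1*2 + 4 = -2 + 4 = 2)
N(-11)*(-161 + B(12)) = (-11*(-11 - 11))*(-161 + 2) = -11*(-22)*(-159) = 242*(-159) = -38478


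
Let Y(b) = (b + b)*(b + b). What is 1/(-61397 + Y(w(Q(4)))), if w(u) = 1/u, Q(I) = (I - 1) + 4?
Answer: -49/3008449 ≈ -1.6287e-5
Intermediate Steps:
Q(I) = 3 + I (Q(I) = (-1 + I) + 4 = 3 + I)
Y(b) = 4*b² (Y(b) = (2*b)*(2*b) = 4*b²)
1/(-61397 + Y(w(Q(4)))) = 1/(-61397 + 4*(1/(3 + 4))²) = 1/(-61397 + 4*(1/7)²) = 1/(-61397 + 4*(⅐)²) = 1/(-61397 + 4*(1/49)) = 1/(-61397 + 4/49) = 1/(-3008449/49) = -49/3008449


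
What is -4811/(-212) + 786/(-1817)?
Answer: 8574955/385204 ≈ 22.261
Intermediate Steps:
-4811/(-212) + 786/(-1817) = -4811*(-1/212) + 786*(-1/1817) = 4811/212 - 786/1817 = 8574955/385204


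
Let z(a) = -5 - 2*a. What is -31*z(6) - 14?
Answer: 513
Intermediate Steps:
-31*z(6) - 14 = -31*(-5 - 2*6) - 14 = -31*(-5 - 12) - 14 = -31*(-17) - 14 = 527 - 14 = 513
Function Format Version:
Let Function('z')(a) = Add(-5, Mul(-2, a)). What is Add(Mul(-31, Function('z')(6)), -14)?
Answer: 513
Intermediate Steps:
Add(Mul(-31, Function('z')(6)), -14) = Add(Mul(-31, Add(-5, Mul(-2, 6))), -14) = Add(Mul(-31, Add(-5, -12)), -14) = Add(Mul(-31, -17), -14) = Add(527, -14) = 513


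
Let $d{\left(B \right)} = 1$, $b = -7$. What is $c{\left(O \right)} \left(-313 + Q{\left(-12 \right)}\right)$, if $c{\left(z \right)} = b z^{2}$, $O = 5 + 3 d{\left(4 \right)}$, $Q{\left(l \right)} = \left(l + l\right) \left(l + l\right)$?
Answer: $-117824$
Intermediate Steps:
$Q{\left(l \right)} = 4 l^{2}$ ($Q{\left(l \right)} = 2 l 2 l = 4 l^{2}$)
$O = 8$ ($O = 5 + 3 \cdot 1 = 5 + 3 = 8$)
$c{\left(z \right)} = - 7 z^{2}$
$c{\left(O \right)} \left(-313 + Q{\left(-12 \right)}\right) = - 7 \cdot 8^{2} \left(-313 + 4 \left(-12\right)^{2}\right) = \left(-7\right) 64 \left(-313 + 4 \cdot 144\right) = - 448 \left(-313 + 576\right) = \left(-448\right) 263 = -117824$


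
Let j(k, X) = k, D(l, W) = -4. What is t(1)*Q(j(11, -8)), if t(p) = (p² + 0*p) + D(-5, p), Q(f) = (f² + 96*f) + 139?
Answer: -3948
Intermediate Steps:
Q(f) = 139 + f² + 96*f
t(p) = -4 + p² (t(p) = (p² + 0*p) - 4 = (p² + 0) - 4 = p² - 4 = -4 + p²)
t(1)*Q(j(11, -8)) = (-4 + 1²)*(139 + 11² + 96*11) = (-4 + 1)*(139 + 121 + 1056) = -3*1316 = -3948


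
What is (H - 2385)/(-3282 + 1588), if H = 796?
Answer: 227/242 ≈ 0.93802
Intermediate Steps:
(H - 2385)/(-3282 + 1588) = (796 - 2385)/(-3282 + 1588) = -1589/(-1694) = -1589*(-1/1694) = 227/242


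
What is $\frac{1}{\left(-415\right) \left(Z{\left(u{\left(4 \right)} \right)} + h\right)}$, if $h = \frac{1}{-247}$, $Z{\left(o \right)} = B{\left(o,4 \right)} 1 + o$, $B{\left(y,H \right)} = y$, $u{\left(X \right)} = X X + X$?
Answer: $- \frac{247}{4099785} \approx -6.0247 \cdot 10^{-5}$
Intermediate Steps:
$u{\left(X \right)} = X + X^{2}$ ($u{\left(X \right)} = X^{2} + X = X + X^{2}$)
$Z{\left(o \right)} = 2 o$ ($Z{\left(o \right)} = o 1 + o = o + o = 2 o$)
$h = - \frac{1}{247} \approx -0.0040486$
$\frac{1}{\left(-415\right) \left(Z{\left(u{\left(4 \right)} \right)} + h\right)} = \frac{1}{\left(-415\right) \left(2 \cdot 4 \left(1 + 4\right) - \frac{1}{247}\right)} = \frac{1}{\left(-415\right) \left(2 \cdot 4 \cdot 5 - \frac{1}{247}\right)} = \frac{1}{\left(-415\right) \left(2 \cdot 20 - \frac{1}{247}\right)} = \frac{1}{\left(-415\right) \left(40 - \frac{1}{247}\right)} = \frac{1}{\left(-415\right) \frac{9879}{247}} = \frac{1}{- \frac{4099785}{247}} = - \frac{247}{4099785}$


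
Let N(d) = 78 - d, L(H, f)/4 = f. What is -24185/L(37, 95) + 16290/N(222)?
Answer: -26869/152 ≈ -176.77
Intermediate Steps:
L(H, f) = 4*f
-24185/L(37, 95) + 16290/N(222) = -24185/(4*95) + 16290/(78 - 1*222) = -24185/380 + 16290/(78 - 222) = -24185*1/380 + 16290/(-144) = -4837/76 + 16290*(-1/144) = -4837/76 - 905/8 = -26869/152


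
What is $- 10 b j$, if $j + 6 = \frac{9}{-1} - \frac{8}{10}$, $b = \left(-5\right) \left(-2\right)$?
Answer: $1580$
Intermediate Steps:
$b = 10$
$j = - \frac{79}{5}$ ($j = -6 + \left(\frac{9}{-1} - \frac{8}{10}\right) = -6 + \left(9 \left(-1\right) - \frac{4}{5}\right) = -6 - \frac{49}{5} = - \frac{79}{5} \approx -15.8$)
$- 10 b j = \left(-10\right) 10 \left(- \frac{79}{5}\right) = \left(-100\right) \left(- \frac{79}{5}\right) = 1580$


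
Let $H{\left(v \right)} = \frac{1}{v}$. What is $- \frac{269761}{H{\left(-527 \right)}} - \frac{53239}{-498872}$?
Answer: $\frac{70921662508223}{498872} \approx 1.4216 \cdot 10^{8}$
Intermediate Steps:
$- \frac{269761}{H{\left(-527 \right)}} - \frac{53239}{-498872} = - \frac{269761}{\frac{1}{-527}} - \frac{53239}{-498872} = - \frac{269761}{- \frac{1}{527}} - - \frac{53239}{498872} = \left(-269761\right) \left(-527\right) + \frac{53239}{498872} = 142164047 + \frac{53239}{498872} = \frac{70921662508223}{498872}$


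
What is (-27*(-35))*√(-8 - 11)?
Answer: 945*I*√19 ≈ 4119.2*I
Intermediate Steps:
(-27*(-35))*√(-8 - 11) = 945*√(-19) = 945*(I*√19) = 945*I*√19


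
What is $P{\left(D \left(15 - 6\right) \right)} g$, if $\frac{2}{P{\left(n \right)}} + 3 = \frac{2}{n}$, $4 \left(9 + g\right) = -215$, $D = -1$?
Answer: $\frac{2259}{58} \approx 38.948$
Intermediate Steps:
$g = - \frac{251}{4}$ ($g = -9 + \frac{1}{4} \left(-215\right) = -9 - \frac{215}{4} = - \frac{251}{4} \approx -62.75$)
$P{\left(n \right)} = \frac{2}{-3 + \frac{2}{n}}$
$P{\left(D \left(15 - 6\right) \right)} g = - \frac{2 \left(- (15 - 6)\right)}{-2 + 3 \left(- (15 - 6)\right)} \left(- \frac{251}{4}\right) = - \frac{2 \left(\left(-1\right) 9\right)}{-2 + 3 \left(\left(-1\right) 9\right)} \left(- \frac{251}{4}\right) = \left(-2\right) \left(-9\right) \frac{1}{-2 + 3 \left(-9\right)} \left(- \frac{251}{4}\right) = \left(-2\right) \left(-9\right) \frac{1}{-2 - 27} \left(- \frac{251}{4}\right) = \left(-2\right) \left(-9\right) \frac{1}{-29} \left(- \frac{251}{4}\right) = \left(-2\right) \left(-9\right) \left(- \frac{1}{29}\right) \left(- \frac{251}{4}\right) = \left(- \frac{18}{29}\right) \left(- \frac{251}{4}\right) = \frac{2259}{58}$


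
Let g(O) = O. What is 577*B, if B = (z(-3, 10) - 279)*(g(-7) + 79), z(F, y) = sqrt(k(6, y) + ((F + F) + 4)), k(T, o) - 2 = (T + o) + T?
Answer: -11590776 + 41544*sqrt(22) ≈ -1.1396e+7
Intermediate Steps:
k(T, o) = 2 + o + 2*T (k(T, o) = 2 + ((T + o) + T) = 2 + (o + 2*T) = 2 + o + 2*T)
z(F, y) = sqrt(18 + y + 2*F) (z(F, y) = sqrt((2 + y + 2*6) + ((F + F) + 4)) = sqrt((2 + y + 12) + (2*F + 4)) = sqrt((14 + y) + (4 + 2*F)) = sqrt(18 + y + 2*F))
B = -20088 + 72*sqrt(22) (B = (sqrt(18 + 10 + 2*(-3)) - 279)*(-7 + 79) = (sqrt(18 + 10 - 6) - 279)*72 = (sqrt(22) - 279)*72 = (-279 + sqrt(22))*72 = -20088 + 72*sqrt(22) ≈ -19750.)
577*B = 577*(-20088 + 72*sqrt(22)) = -11590776 + 41544*sqrt(22)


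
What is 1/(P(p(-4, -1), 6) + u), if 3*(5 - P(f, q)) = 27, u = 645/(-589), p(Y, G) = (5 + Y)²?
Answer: -589/3001 ≈ -0.19627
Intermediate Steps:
u = -645/589 (u = 645*(-1/589) = -645/589 ≈ -1.0951)
P(f, q) = -4 (P(f, q) = 5 - ⅓*27 = 5 - 9 = -4)
1/(P(p(-4, -1), 6) + u) = 1/(-4 - 645/589) = 1/(-3001/589) = -589/3001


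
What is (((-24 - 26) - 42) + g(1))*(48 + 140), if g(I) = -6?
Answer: -18424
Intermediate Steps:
(((-24 - 26) - 42) + g(1))*(48 + 140) = (((-24 - 26) - 42) - 6)*(48 + 140) = ((-50 - 42) - 6)*188 = (-92 - 6)*188 = -98*188 = -18424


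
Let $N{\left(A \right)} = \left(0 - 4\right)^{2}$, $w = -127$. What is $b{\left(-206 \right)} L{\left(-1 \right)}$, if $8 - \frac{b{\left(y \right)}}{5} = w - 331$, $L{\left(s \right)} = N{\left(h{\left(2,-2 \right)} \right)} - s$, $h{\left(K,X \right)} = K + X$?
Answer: $39610$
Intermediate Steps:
$N{\left(A \right)} = 16$ ($N{\left(A \right)} = \left(-4\right)^{2} = 16$)
$L{\left(s \right)} = 16 - s$
$b{\left(y \right)} = 2330$ ($b{\left(y \right)} = 40 - 5 \left(-127 - 331\right) = 40 - -2290 = 40 + 2290 = 2330$)
$b{\left(-206 \right)} L{\left(-1 \right)} = 2330 \left(16 - -1\right) = 2330 \left(16 + 1\right) = 2330 \cdot 17 = 39610$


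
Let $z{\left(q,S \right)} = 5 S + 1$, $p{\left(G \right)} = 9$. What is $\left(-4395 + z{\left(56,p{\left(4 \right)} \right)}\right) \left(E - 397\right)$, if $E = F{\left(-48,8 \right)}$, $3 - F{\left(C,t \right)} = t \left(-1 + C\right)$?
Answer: $8698$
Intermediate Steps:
$F{\left(C,t \right)} = 3 - t \left(-1 + C\right)$
$E = 395$ ($E = 3 + 8 - \left(-48\right) 8 = 3 + 8 + 384 = 395$)
$z{\left(q,S \right)} = 1 + 5 S$
$\left(-4395 + z{\left(56,p{\left(4 \right)} \right)}\right) \left(E - 397\right) = \left(-4395 + \left(1 + 5 \cdot 9\right)\right) \left(395 - 397\right) = \left(-4395 + \left(1 + 45\right)\right) \left(-2\right) = \left(-4395 + 46\right) \left(-2\right) = \left(-4349\right) \left(-2\right) = 8698$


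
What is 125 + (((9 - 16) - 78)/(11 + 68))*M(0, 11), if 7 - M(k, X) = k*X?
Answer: 9280/79 ≈ 117.47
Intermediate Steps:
M(k, X) = 7 - X*k (M(k, X) = 7 - k*X = 7 - X*k)
125 + (((9 - 16) - 78)/(11 + 68))*M(0, 11) = 125 + (((9 - 16) - 78)/(11 + 68))*(7 - 1*11*0) = 125 + ((-7 - 78)/79)*(7 + 0) = 125 - 85*1/79*7 = 125 - 85/79*7 = 125 - 595/79 = 9280/79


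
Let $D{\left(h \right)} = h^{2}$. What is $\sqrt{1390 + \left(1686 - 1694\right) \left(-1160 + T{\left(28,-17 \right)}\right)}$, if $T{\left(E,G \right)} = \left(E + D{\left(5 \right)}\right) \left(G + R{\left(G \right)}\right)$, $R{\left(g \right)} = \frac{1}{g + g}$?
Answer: $\frac{\sqrt{5170346}}{17} \approx 133.76$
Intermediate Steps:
$R{\left(g \right)} = \frac{1}{2 g}$
$T{\left(E,G \right)} = \left(25 + E\right) \left(G + \frac{1}{2 G}\right)$ ($T{\left(E,G \right)} = \left(E + 5^{2}\right) \left(G + \frac{1}{2 G}\right) = \left(E + 25\right) \left(G + \frac{1}{2 G}\right) = \left(25 + E\right) \left(G + \frac{1}{2 G}\right)$)
$\sqrt{1390 + \left(1686 - 1694\right) \left(-1160 + T{\left(28,-17 \right)}\right)} = \sqrt{1390 + \left(1686 - 1694\right) \left(-1160 + \frac{25 + 28 + 2 \left(-17\right)^{2} \left(25 + 28\right)}{2 \left(-17\right)}\right)} = \sqrt{1390 - 8 \left(-1160 + \frac{1}{2} \left(- \frac{1}{17}\right) \left(25 + 28 + 2 \cdot 289 \cdot 53\right)\right)} = \sqrt{1390 - 8 \left(-1160 + \frac{1}{2} \left(- \frac{1}{17}\right) \left(25 + 28 + 30634\right)\right)} = \sqrt{1390 - 8 \left(-1160 + \frac{1}{2} \left(- \frac{1}{17}\right) 30687\right)} = \sqrt{1390 - 8 \left(-1160 - \frac{30687}{34}\right)} = \sqrt{1390 - - \frac{280508}{17}} = \sqrt{1390 + \frac{280508}{17}} = \sqrt{\frac{304138}{17}} = \frac{\sqrt{5170346}}{17}$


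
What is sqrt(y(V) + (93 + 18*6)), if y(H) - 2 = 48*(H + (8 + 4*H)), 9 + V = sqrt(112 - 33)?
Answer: sqrt(-1573 + 240*sqrt(79)) ≈ 23.668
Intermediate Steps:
V = -9 + sqrt(79) (V = -9 + sqrt(112 - 33) = -9 + sqrt(79) ≈ -0.11181)
y(H) = 386 + 240*H (y(H) = 2 + 48*(H + (8 + 4*H)) = 2 + 48*(8 + 5*H) = 2 + (384 + 240*H) = 386 + 240*H)
sqrt(y(V) + (93 + 18*6)) = sqrt((386 + 240*(-9 + sqrt(79))) + (93 + 18*6)) = sqrt((386 + (-2160 + 240*sqrt(79))) + (93 + 108)) = sqrt((-1774 + 240*sqrt(79)) + 201) = sqrt(-1573 + 240*sqrt(79))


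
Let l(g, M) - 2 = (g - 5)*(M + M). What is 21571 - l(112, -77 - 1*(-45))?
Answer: 28417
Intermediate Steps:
l(g, M) = 2 + 2*M*(-5 + g) (l(g, M) = 2 + (g - 5)*(M + M) = 2 + (-5 + g)*(2*M) = 2 + 2*M*(-5 + g))
21571 - l(112, -77 - 1*(-45)) = 21571 - (2 - 10*(-77 - 1*(-45)) + 2*(-77 - 1*(-45))*112) = 21571 - (2 - 10*(-77 + 45) + 2*(-77 + 45)*112) = 21571 - (2 - 10*(-32) + 2*(-32)*112) = 21571 - (2 + 320 - 7168) = 21571 - 1*(-6846) = 21571 + 6846 = 28417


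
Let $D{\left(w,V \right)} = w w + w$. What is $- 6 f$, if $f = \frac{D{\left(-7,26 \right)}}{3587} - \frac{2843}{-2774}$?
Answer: $- \frac{30943047}{4975169} \approx -6.2195$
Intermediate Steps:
$D{\left(w,V \right)} = w + w^{2}$ ($D{\left(w,V \right)} = w^{2} + w = w + w^{2}$)
$f = \frac{10314349}{9950338}$ ($f = \frac{\left(-7\right) \left(1 - 7\right)}{3587} - \frac{2843}{-2774} = \left(-7\right) \left(-6\right) \frac{1}{3587} - - \frac{2843}{2774} = 42 \cdot \frac{1}{3587} + \frac{2843}{2774} = \frac{42}{3587} + \frac{2843}{2774} = \frac{10314349}{9950338} \approx 1.0366$)
$- 6 f = \left(-6\right) \frac{10314349}{9950338} = - \frac{30943047}{4975169}$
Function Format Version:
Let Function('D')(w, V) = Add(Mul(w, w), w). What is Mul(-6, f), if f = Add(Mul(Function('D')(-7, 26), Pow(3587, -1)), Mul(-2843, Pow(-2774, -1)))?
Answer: Rational(-30943047, 4975169) ≈ -6.2195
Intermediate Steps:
Function('D')(w, V) = Add(w, Pow(w, 2)) (Function('D')(w, V) = Add(Pow(w, 2), w) = Add(w, Pow(w, 2)))
f = Rational(10314349, 9950338) (f = Add(Mul(Mul(-7, Add(1, -7)), Pow(3587, -1)), Mul(-2843, Pow(-2774, -1))) = Add(Mul(Mul(-7, -6), Rational(1, 3587)), Mul(-2843, Rational(-1, 2774))) = Add(Mul(42, Rational(1, 3587)), Rational(2843, 2774)) = Add(Rational(42, 3587), Rational(2843, 2774)) = Rational(10314349, 9950338) ≈ 1.0366)
Mul(-6, f) = Mul(-6, Rational(10314349, 9950338)) = Rational(-30943047, 4975169)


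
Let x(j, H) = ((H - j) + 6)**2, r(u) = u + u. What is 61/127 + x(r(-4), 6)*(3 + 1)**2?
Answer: 812861/127 ≈ 6400.5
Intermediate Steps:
r(u) = 2*u
x(j, H) = (6 + H - j)**2
61/127 + x(r(-4), 6)*(3 + 1)**2 = 61/127 + (6 + 6 - 2*(-4))**2*(3 + 1)**2 = 61*(1/127) + (6 + 6 - 1*(-8))**2*4**2 = 61/127 + (6 + 6 + 8)**2*16 = 61/127 + 20**2*16 = 61/127 + 400*16 = 61/127 + 6400 = 812861/127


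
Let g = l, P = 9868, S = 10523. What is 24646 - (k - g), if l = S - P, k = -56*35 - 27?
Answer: 27288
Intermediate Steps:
k = -1987 (k = -1960 - 27 = -1987)
l = 655 (l = 10523 - 1*9868 = 10523 - 9868 = 655)
g = 655
24646 - (k - g) = 24646 - (-1987 - 1*655) = 24646 - (-1987 - 655) = 24646 - 1*(-2642) = 24646 + 2642 = 27288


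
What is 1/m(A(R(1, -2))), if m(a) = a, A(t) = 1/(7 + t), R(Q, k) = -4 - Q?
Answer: 2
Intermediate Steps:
1/m(A(R(1, -2))) = 1/(1/(7 + (-4 - 1*1))) = 1/(1/(7 + (-4 - 1))) = 1/(1/(7 - 5)) = 1/(1/2) = 2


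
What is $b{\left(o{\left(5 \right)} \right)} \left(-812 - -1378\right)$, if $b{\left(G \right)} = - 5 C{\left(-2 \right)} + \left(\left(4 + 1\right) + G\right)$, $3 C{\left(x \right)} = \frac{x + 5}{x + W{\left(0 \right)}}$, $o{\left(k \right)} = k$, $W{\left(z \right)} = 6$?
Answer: $\frac{9905}{2} \approx 4952.5$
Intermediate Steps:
$C{\left(x \right)} = \frac{5 + x}{3 \left(6 + x\right)}$ ($C{\left(x \right)} = \frac{\left(x + 5\right) \frac{1}{x + 6}}{3} = \frac{\left(5 + x\right) \frac{1}{6 + x}}{3} = \frac{\frac{1}{6 + x} \left(5 + x\right)}{3} = \frac{5 + x}{3 \left(6 + x\right)}$)
$b{\left(G \right)} = \frac{15}{4} + G$ ($b{\left(G \right)} = - 5 \frac{5 - 2}{3 \left(6 - 2\right)} + \left(\left(4 + 1\right) + G\right) = - 5 \cdot \frac{1}{3} \cdot \frac{1}{4} \cdot 3 + \left(5 + G\right) = \left(-5\right) \frac{1}{4} + \left(5 + G\right) = - \frac{5}{4} + \left(5 + G\right) = \frac{15}{4} + G$)
$b{\left(o{\left(5 \right)} \right)} \left(-812 - -1378\right) = \left(\frac{15}{4} + 5\right) \left(-812 - -1378\right) = \frac{35 \left(-812 + 1378\right)}{4} = \frac{35}{4} \cdot 566 = \frac{9905}{2}$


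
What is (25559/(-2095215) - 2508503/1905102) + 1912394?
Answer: 2544501103263198419/1330532762310 ≈ 1.9124e+6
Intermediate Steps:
(25559/(-2095215) - 2508503/1905102) + 1912394 = (25559*(-1/2095215) - 2508503*1/1905102) + 1912394 = (-25559/2095215 - 2508503/1905102) + 1912394 = -1768181871721/1330532762310 + 1912394 = 2544501103263198419/1330532762310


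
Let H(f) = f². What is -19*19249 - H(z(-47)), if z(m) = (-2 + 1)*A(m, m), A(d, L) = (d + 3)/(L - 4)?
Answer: -951268267/2601 ≈ -3.6573e+5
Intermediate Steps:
A(d, L) = (3 + d)/(-4 + L)
z(m) = -(3 + m)/(-4 + m) (z(m) = (-2 + 1)*((3 + m)/(-4 + m)) = -(3 + m)/(-4 + m))
-19*19249 - H(z(-47)) = -19*19249 - ((-3 - 1*(-47))/(-4 - 47))² = -365731 - ((-3 + 47)/(-51))² = -365731 - (-1/51*44)² = -365731 - (-44/51)² = -365731 - 1*1936/2601 = -365731 - 1936/2601 = -951268267/2601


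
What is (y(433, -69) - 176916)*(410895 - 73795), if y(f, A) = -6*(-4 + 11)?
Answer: -59652541800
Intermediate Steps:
y(f, A) = -42 (y(f, A) = -6*7 = -42)
(y(433, -69) - 176916)*(410895 - 73795) = (-42 - 176916)*(410895 - 73795) = -176958*337100 = -59652541800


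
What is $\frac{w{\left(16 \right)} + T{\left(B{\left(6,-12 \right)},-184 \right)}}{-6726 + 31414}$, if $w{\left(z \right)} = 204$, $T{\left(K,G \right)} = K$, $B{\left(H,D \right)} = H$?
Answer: $\frac{105}{12344} \approx 0.0085061$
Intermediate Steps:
$\frac{w{\left(16 \right)} + T{\left(B{\left(6,-12 \right)},-184 \right)}}{-6726 + 31414} = \frac{204 + 6}{-6726 + 31414} = \frac{210}{24688} = 210 \cdot \frac{1}{24688} = \frac{105}{12344}$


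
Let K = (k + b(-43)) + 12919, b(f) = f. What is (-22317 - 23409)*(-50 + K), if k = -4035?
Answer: -401977266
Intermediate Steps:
K = 8841 (K = (-4035 - 43) + 12919 = -4078 + 12919 = 8841)
(-22317 - 23409)*(-50 + K) = (-22317 - 23409)*(-50 + 8841) = -45726*8791 = -401977266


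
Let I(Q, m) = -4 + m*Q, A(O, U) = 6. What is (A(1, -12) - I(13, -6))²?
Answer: 7744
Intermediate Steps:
I(Q, m) = -4 + Q*m
(A(1, -12) - I(13, -6))² = (6 - (-4 + 13*(-6)))² = (6 - (-4 - 78))² = (6 - 1*(-82))² = (6 + 82)² = 88² = 7744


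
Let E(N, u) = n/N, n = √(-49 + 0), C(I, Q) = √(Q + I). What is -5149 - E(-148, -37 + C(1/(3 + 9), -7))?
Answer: -5149 + 7*I/148 ≈ -5149.0 + 0.047297*I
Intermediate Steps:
C(I, Q) = √(I + Q)
n = 7*I (n = √(-49) = 7*I ≈ 7.0*I)
E(N, u) = 7*I/N (E(N, u) = (7*I)/N = 7*I/N)
-5149 - E(-148, -37 + C(1/(3 + 9), -7)) = -5149 - 7*I/(-148) = -5149 - 7*I*(-1)/148 = -5149 - (-7)*I/148 = -5149 + 7*I/148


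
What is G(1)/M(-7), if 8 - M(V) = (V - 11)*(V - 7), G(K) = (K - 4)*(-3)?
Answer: -9/244 ≈ -0.036885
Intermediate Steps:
G(K) = 12 - 3*K (G(K) = (-4 + K)*(-3) = 12 - 3*K)
M(V) = 8 - (-11 + V)*(-7 + V) (M(V) = 8 - (V - 11)*(V - 7) = 8 - (-11 + V)*(-7 + V))
G(1)/M(-7) = (12 - 3*1)/(-69 - 1*(-7)² + 18*(-7)) = (12 - 3)/(-69 - 1*49 - 126) = 9/(-69 - 49 - 126) = 9/(-244) = 9*(-1/244) = -9/244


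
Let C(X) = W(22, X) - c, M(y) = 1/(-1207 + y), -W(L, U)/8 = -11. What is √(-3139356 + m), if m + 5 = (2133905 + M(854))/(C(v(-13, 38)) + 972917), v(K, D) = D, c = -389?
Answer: I*√92663287669442150742329/171804041 ≈ 1771.8*I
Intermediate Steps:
W(L, U) = 88 (W(L, U) = -8*(-11) = 88)
C(X) = 477 (C(X) = 88 - 1*(-389) = 88 + 389 = 477)
m = -482385973/171804041 (m = -5 + (2133905 + 1/(-1207 + 854))/(477 + 972917) = -5 + (2133905 + 1/(-353))/973394 = -5 + (2133905 - 1/353)*(1/973394) = -5 + (753268464/353)*(1/973394) = -5 + 376634232/171804041 = -482385973/171804041 ≈ -2.8078)
√(-3139356 + m) = √(-3139356 - 482385973/171804041) = √(-539354529323569/171804041) = I*√92663287669442150742329/171804041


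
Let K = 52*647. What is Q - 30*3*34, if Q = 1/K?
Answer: -102950639/33644 ≈ -3060.0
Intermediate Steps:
K = 33644
Q = 1/33644 ≈ 2.9723e-5
Q - 30*3*34 = 1/33644 - 30*3*34 = 1/33644 - 90*34 = 1/33644 - 3060 = -102950639/33644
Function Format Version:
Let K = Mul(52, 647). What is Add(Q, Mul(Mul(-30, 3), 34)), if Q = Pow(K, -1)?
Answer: Rational(-102950639, 33644) ≈ -3060.0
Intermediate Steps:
K = 33644
Q = Rational(1, 33644) (Q = Pow(33644, -1) = Rational(1, 33644) ≈ 2.9723e-5)
Add(Q, Mul(Mul(-30, 3), 34)) = Add(Rational(1, 33644), Mul(Mul(-30, 3), 34)) = Add(Rational(1, 33644), Mul(-90, 34)) = Add(Rational(1, 33644), -3060) = Rational(-102950639, 33644)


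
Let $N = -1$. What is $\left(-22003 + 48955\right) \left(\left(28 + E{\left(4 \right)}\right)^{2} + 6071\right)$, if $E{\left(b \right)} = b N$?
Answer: $179149944$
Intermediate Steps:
$E{\left(b \right)} = - b$ ($E{\left(b \right)} = b \left(-1\right) = - b$)
$\left(-22003 + 48955\right) \left(\left(28 + E{\left(4 \right)}\right)^{2} + 6071\right) = \left(-22003 + 48955\right) \left(\left(28 - 4\right)^{2} + 6071\right) = 26952 \left(\left(28 - 4\right)^{2} + 6071\right) = 26952 \left(24^{2} + 6071\right) = 26952 \left(576 + 6071\right) = 26952 \cdot 6647 = 179149944$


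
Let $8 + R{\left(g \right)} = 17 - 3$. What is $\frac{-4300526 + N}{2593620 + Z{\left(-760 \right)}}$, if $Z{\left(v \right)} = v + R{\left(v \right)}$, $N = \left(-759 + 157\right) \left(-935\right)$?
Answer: $- \frac{1868828}{1296433} \approx -1.4415$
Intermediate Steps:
$R{\left(g \right)} = 6$ ($R{\left(g \right)} = -8 + \left(17 - 3\right) = -8 + 14 = 6$)
$N = 562870$ ($N = \left(-602\right) \left(-935\right) = 562870$)
$Z{\left(v \right)} = 6 + v$ ($Z{\left(v \right)} = v + 6 = 6 + v$)
$\frac{-4300526 + N}{2593620 + Z{\left(-760 \right)}} = \frac{-4300526 + 562870}{2593620 + \left(6 - 760\right)} = - \frac{3737656}{2593620 - 754} = - \frac{3737656}{2592866} = \left(-3737656\right) \frac{1}{2592866} = - \frac{1868828}{1296433}$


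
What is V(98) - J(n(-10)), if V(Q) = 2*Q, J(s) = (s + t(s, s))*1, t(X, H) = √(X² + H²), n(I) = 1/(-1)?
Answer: 197 - √2 ≈ 195.59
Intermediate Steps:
n(I) = -1
t(X, H) = √(H² + X²)
J(s) = s + √2*√(s²) (J(s) = (s + √(s² + s²))*1 = (s + √(2*s²))*1 = (s + √2*√(s²))*1 = s + √2*√(s²))
V(98) - J(n(-10)) = 2*98 - (-1 + √2*√((-1)²)) = 196 - (-1 + √2*√1) = 196 - (-1 + √2*1) = 196 - (-1 + √2) = 196 + (1 - √2) = 197 - √2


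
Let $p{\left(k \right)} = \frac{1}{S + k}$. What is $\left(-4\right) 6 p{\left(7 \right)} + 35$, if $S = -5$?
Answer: $23$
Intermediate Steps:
$p{\left(k \right)} = \frac{1}{-5 + k}$
$\left(-4\right) 6 p{\left(7 \right)} + 35 = \frac{\left(-4\right) 6}{-5 + 7} + 35 = - \frac{24}{2} + 35 = \left(-24\right) \frac{1}{2} + 35 = -12 + 35 = 23$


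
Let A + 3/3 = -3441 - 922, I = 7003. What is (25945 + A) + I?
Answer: 28584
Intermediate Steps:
A = -4364 (A = -1 + (-3441 - 922) = -1 - 4363 = -4364)
(25945 + A) + I = (25945 - 4364) + 7003 = 21581 + 7003 = 28584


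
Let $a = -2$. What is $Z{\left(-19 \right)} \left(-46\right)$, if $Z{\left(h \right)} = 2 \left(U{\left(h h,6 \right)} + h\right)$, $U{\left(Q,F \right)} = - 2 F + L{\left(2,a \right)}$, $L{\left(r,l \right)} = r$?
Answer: $2668$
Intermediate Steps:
$U{\left(Q,F \right)} = 2 - 2 F$ ($U{\left(Q,F \right)} = - 2 F + 2 = 2 - 2 F$)
$Z{\left(h \right)} = -20 + 2 h$ ($Z{\left(h \right)} = 2 \left(\left(2 - 12\right) + h\right) = 2 \left(-10 + h\right) = -20 + 2 h$)
$Z{\left(-19 \right)} \left(-46\right) = \left(-20 + 2 \left(-19\right)\right) \left(-46\right) = \left(-20 - 38\right) \left(-46\right) = \left(-58\right) \left(-46\right) = 2668$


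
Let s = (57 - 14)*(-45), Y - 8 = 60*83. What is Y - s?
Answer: 6923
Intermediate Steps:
Y = 4988 (Y = 8 + 60*83 = 8 + 4980 = 4988)
s = -1935 (s = 43*(-45) = -1935)
Y - s = 4988 - 1*(-1935) = 4988 + 1935 = 6923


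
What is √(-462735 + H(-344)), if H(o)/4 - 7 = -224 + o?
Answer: I*√464979 ≈ 681.89*I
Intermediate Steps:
H(o) = -868 + 4*o (H(o) = 28 + 4*(-224 + o) = 28 + (-896 + 4*o) = -868 + 4*o)
√(-462735 + H(-344)) = √(-462735 + (-868 + 4*(-344))) = √(-462735 + (-868 - 1376)) = √(-462735 - 2244) = √(-464979) = I*√464979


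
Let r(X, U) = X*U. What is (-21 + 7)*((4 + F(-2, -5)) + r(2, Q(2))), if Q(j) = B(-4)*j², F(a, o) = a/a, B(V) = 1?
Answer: -182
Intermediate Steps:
F(a, o) = 1
Q(j) = j² (Q(j) = 1*j² = j²)
r(X, U) = U*X
(-21 + 7)*((4 + F(-2, -5)) + r(2, Q(2))) = (-21 + 7)*((4 + 1) + 2²*2) = -14*(5 + 4*2) = -14*(5 + 8) = -14*13 = -182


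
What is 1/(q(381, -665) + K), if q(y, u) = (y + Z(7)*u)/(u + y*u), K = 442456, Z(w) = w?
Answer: 127015/56198550977 ≈ 2.2601e-6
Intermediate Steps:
q(y, u) = (y + 7*u)/(u + u*y) (q(y, u) = (y + 7*u)/(u + y*u) = (y + 7*u)/(u + u*y))
1/(q(381, -665) + K) = 1/((381 + 7*(-665))/((-665)*(1 + 381)) + 442456) = 1/(-1/665*(381 - 4655)/382 + 442456) = 1/(-1/665*1/382*(-4274) + 442456) = 1/(2137/127015 + 442456) = 1/(56198550977/127015) = 127015/56198550977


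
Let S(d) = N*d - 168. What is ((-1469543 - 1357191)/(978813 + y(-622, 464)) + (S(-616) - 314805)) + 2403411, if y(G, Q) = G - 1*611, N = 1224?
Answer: 652266357293/488790 ≈ 1.3345e+6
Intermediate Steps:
S(d) = -168 + 1224*d (S(d) = 1224*d - 168 = -168 + 1224*d)
y(G, Q) = -611 + G (y(G, Q) = G - 611 = -611 + G)
((-1469543 - 1357191)/(978813 + y(-622, 464)) + (S(-616) - 314805)) + 2403411 = ((-1469543 - 1357191)/(978813 + (-611 - 622)) + ((-168 + 1224*(-616)) - 314805)) + 2403411 = (-2826734/(978813 - 1233) + ((-168 - 753984) - 314805)) + 2403411 = (-2826734/977580 + (-754152 - 314805)) + 2403411 = (-2826734*1/977580 - 1068957) + 2403411 = (-1413367/488790 - 1068957) + 2403411 = -522496905397/488790 + 2403411 = 652266357293/488790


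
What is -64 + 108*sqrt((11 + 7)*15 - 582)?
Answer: -64 + 216*I*sqrt(78) ≈ -64.0 + 1907.7*I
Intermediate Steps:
-64 + 108*sqrt((11 + 7)*15 - 582) = -64 + 108*sqrt(18*15 - 582) = -64 + 108*sqrt(270 - 582) = -64 + 108*sqrt(-312) = -64 + 108*(2*I*sqrt(78)) = -64 + 216*I*sqrt(78)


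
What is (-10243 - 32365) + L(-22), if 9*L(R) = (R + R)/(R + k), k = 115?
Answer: -35662940/837 ≈ -42608.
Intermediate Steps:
L(R) = 2*R/(9*(115 + R)) (L(R) = ((R + R)/(R + 115))/9 = ((2*R)/(115 + R))/9 = (2*R/(115 + R))/9 = 2*R/(9*(115 + R)))
(-10243 - 32365) + L(-22) = (-10243 - 32365) + (2/9)*(-22)/(115 - 22) = -42608 + (2/9)*(-22)/93 = -42608 + (2/9)*(-22)*(1/93) = -42608 - 44/837 = -35662940/837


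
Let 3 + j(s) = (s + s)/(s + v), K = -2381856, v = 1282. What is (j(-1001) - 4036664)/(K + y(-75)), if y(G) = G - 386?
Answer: 1134305429/669431077 ≈ 1.6944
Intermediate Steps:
y(G) = -386 + G
j(s) = -3 + 2*s/(1282 + s) (j(s) = -3 + (s + s)/(s + 1282) = -3 + (2*s)/(1282 + s) = -3 + 2*s/(1282 + s))
(j(-1001) - 4036664)/(K + y(-75)) = ((-3846 - 1*(-1001))/(1282 - 1001) - 4036664)/(-2381856 + (-386 - 75)) = ((-3846 + 1001)/281 - 4036664)/(-2381856 - 461) = ((1/281)*(-2845) - 4036664)/(-2382317) = (-2845/281 - 4036664)*(-1/2382317) = -1134305429/281*(-1/2382317) = 1134305429/669431077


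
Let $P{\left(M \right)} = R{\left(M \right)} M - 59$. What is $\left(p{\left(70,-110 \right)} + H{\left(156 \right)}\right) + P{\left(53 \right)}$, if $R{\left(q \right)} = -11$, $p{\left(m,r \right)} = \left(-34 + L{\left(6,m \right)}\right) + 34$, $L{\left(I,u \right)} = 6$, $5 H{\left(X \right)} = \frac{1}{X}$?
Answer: $- \frac{496079}{780} \approx -636.0$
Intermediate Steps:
$H{\left(X \right)} = \frac{1}{5 X}$
$p{\left(m,r \right)} = 6$ ($p{\left(m,r \right)} = \left(-34 + 6\right) + 34 = -28 + 34 = 6$)
$P{\left(M \right)} = -59 - 11 M$ ($P{\left(M \right)} = - 11 M - 59 = -59 - 11 M$)
$\left(p{\left(70,-110 \right)} + H{\left(156 \right)}\right) + P{\left(53 \right)} = \left(6 + \frac{1}{5 \cdot 156}\right) - 642 = \left(6 + \frac{1}{5} \cdot \frac{1}{156}\right) - 642 = \left(6 + \frac{1}{780}\right) - 642 = \frac{4681}{780} - 642 = - \frac{496079}{780}$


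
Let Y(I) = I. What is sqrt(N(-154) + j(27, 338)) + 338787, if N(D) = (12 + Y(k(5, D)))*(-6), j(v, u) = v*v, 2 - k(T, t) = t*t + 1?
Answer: 338787 + 3*sqrt(15883) ≈ 3.3917e+5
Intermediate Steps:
k(T, t) = 1 - t**2 (k(T, t) = 2 - (t*t + 1) = 2 - (t**2 + 1) = 2 - (1 + t**2) = 2 + (-1 - t**2) = 1 - t**2)
j(v, u) = v**2
N(D) = -78 + 6*D**2 (N(D) = (12 + (1 - D**2))*(-6) = (13 - D**2)*(-6) = -78 + 6*D**2)
sqrt(N(-154) + j(27, 338)) + 338787 = sqrt((-78 + 6*(-154)**2) + 27**2) + 338787 = sqrt((-78 + 6*23716) + 729) + 338787 = sqrt((-78 + 142296) + 729) + 338787 = sqrt(142218 + 729) + 338787 = sqrt(142947) + 338787 = 3*sqrt(15883) + 338787 = 338787 + 3*sqrt(15883)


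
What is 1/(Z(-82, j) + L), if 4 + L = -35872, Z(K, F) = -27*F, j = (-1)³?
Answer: -1/35849 ≈ -2.7895e-5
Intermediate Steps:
j = -1
L = -35876 (L = -4 - 35872 = -35876)
1/(Z(-82, j) + L) = 1/(-27*(-1) - 35876) = 1/(27 - 35876) = 1/(-35849) = -1/35849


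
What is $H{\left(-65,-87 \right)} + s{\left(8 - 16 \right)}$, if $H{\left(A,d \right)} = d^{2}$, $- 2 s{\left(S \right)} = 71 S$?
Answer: $7853$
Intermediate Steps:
$s{\left(S \right)} = - \frac{71 S}{2}$
$H{\left(-65,-87 \right)} + s{\left(8 - 16 \right)} = \left(-87\right)^{2} - \frac{71 \left(8 - 16\right)}{2} = 7569 - \frac{71 \left(8 - 16\right)}{2} = 7569 - -284 = 7569 + 284 = 7853$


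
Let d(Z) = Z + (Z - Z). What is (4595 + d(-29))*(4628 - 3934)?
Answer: 3168804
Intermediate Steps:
d(Z) = Z (d(Z) = Z + 0 = Z)
(4595 + d(-29))*(4628 - 3934) = (4595 - 29)*(4628 - 3934) = 4566*694 = 3168804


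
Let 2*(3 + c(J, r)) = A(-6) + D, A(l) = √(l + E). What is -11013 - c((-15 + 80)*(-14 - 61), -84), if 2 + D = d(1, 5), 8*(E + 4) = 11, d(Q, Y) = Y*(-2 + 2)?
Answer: -11009 - I*√138/8 ≈ -11009.0 - 1.4684*I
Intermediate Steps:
d(Q, Y) = 0 (d(Q, Y) = Y*0 = 0)
E = -21/8 (E = -4 + (⅛)*11 = -4 + 11/8 = -21/8 ≈ -2.6250)
D = -2 (D = -2 + 0 = -2)
A(l) = √(-21/8 + l) (A(l) = √(l - 21/8) = √(-21/8 + l))
c(J, r) = -4 + I*√138/8 (c(J, r) = -3 + (√(-42 + 16*(-6))/4 - 2)/2 = -3 + (√(-42 - 96)/4 - 2)/2 = -3 + (√(-138)/4 - 2)/2 = -3 + ((I*√138)/4 - 2)/2 = -3 + (I*√138/4 - 2)/2 = -3 + (-2 + I*√138/4)/2 = -3 + (-1 + I*√138/8) = -4 + I*√138/8)
-11013 - c((-15 + 80)*(-14 - 61), -84) = -11013 - (-4 + I*√138/8) = -11013 + (4 - I*√138/8) = -11009 - I*√138/8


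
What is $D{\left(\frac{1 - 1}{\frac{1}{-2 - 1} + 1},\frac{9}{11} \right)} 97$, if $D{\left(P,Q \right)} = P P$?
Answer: $0$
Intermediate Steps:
$D{\left(P,Q \right)} = P^{2}$
$D{\left(\frac{1 - 1}{\frac{1}{-2 - 1} + 1},\frac{9}{11} \right)} 97 = \left(\frac{1 - 1}{\frac{1}{-2 - 1} + 1}\right)^{2} \cdot 97 = \left(\frac{0}{\frac{1}{-3} + 1}\right)^{2} \cdot 97 = \left(\frac{0}{- \frac{1}{3} + 1}\right)^{2} \cdot 97 = \left(\frac{0}{\frac{2}{3}}\right)^{2} \cdot 97 = \left(0 \cdot \frac{3}{2}\right)^{2} \cdot 97 = 0^{2} \cdot 97 = 0 \cdot 97 = 0$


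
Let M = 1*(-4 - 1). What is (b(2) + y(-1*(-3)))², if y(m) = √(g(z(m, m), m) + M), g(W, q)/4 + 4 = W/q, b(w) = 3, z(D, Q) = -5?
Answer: (9 + I*√249)²/9 ≈ -18.667 + 31.559*I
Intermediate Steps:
g(W, q) = -16 + 4*W/q (g(W, q) = -16 + 4*(W/q) = -16 + 4*W/q)
M = -5 (M = 1*(-5) = -5)
y(m) = √(-21 - 20/m) (y(m) = √((-16 + 4*(-5)/m) - 5) = √((-16 - 20/m) - 5) = √(-21 - 20/m))
(b(2) + y(-1*(-3)))² = (3 + √(-21 - 20/((-1*(-3)))))² = (3 + √(-21 - 20/3))² = (3 + √(-83/3))² = (3 + I*√249/3)²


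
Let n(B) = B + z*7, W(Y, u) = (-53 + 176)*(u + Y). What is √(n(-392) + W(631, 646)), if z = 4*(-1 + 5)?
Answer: √156791 ≈ 395.97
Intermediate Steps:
z = 16 (z = 4*4 = 16)
W(Y, u) = 123*Y + 123*u (W(Y, u) = 123*(Y + u) = 123*Y + 123*u)
n(B) = 112 + B (n(B) = B + 16*7 = B + 112 = 112 + B)
√(n(-392) + W(631, 646)) = √((112 - 392) + (123*631 + 123*646)) = √(-280 + (77613 + 79458)) = √(-280 + 157071) = √156791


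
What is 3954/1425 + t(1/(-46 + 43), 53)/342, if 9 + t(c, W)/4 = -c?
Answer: 34286/12825 ≈ 2.6734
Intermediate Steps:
t(c, W) = -36 - 4*c (t(c, W) = -36 + 4*(-c) = -36 - 4*c)
3954/1425 + t(1/(-46 + 43), 53)/342 = 3954/1425 + (-36 - 4/(-46 + 43))/342 = 3954*(1/1425) + (-36 - 4/(-3))*(1/342) = 1318/475 + (-36 - 4*(-⅓))*(1/342) = 1318/475 + (-36 + 4/3)*(1/342) = 1318/475 - 104/3*1/342 = 1318/475 - 52/513 = 34286/12825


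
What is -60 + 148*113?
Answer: 16664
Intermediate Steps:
-60 + 148*113 = -60 + 16724 = 16664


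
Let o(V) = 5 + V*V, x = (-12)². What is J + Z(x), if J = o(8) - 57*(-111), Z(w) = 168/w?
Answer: 38383/6 ≈ 6397.2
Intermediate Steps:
x = 144
o(V) = 5 + V²
J = 6396 (J = (5 + 8²) - 57*(-111) = (5 + 64) + 6327 = 69 + 6327 = 6396)
J + Z(x) = 6396 + 168/144 = 6396 + 168*(1/144) = 6396 + 7/6 = 38383/6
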